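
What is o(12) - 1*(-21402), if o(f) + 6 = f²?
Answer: 21540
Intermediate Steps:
o(f) = -6 + f²
o(12) - 1*(-21402) = (-6 + 12²) - 1*(-21402) = (-6 + 144) + 21402 = 138 + 21402 = 21540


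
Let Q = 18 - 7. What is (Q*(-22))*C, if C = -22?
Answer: 5324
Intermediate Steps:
Q = 11
(Q*(-22))*C = (11*(-22))*(-22) = -242*(-22) = 5324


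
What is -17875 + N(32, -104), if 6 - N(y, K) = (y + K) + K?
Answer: -17693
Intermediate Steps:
N(y, K) = 6 - y - 2*K (N(y, K) = 6 - ((y + K) + K) = 6 - ((K + y) + K) = 6 - (y + 2*K) = 6 + (-y - 2*K) = 6 - y - 2*K)
-17875 + N(32, -104) = -17875 + (6 - 1*32 - 2*(-104)) = -17875 + (6 - 32 + 208) = -17875 + 182 = -17693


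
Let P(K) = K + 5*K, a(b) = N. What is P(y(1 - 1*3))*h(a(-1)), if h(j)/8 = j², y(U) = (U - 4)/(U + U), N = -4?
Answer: 1152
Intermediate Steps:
y(U) = (-4 + U)/(2*U) (y(U) = (-4 + U)/((2*U)) = (-4 + U)*(1/(2*U)) = (-4 + U)/(2*U))
a(b) = -4
P(K) = 6*K
h(j) = 8*j²
P(y(1 - 1*3))*h(a(-1)) = (6*((-4 + (1 - 1*3))/(2*(1 - 1*3))))*(8*(-4)²) = (6*((-4 + (1 - 3))/(2*(1 - 3))))*(8*16) = (6*((½)*(-4 - 2)/(-2)))*128 = (6*((½)*(-½)*(-6)))*128 = (6*(3/2))*128 = 9*128 = 1152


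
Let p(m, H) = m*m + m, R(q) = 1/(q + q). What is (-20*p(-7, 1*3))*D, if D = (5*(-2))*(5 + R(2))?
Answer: 44100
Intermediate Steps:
R(q) = 1/(2*q)
D = -105/2 (D = (5*(-2))*(5 + (½)/2) = -10*(5 + (½)*(½)) = -10*(5 + ¼) = -10*21/4 = -105/2 ≈ -52.500)
p(m, H) = m + m² (p(m, H) = m² + m = m + m²)
(-20*p(-7, 1*3))*D = -(-140)*(1 - 7)*(-105/2) = -(-140)*(-6)*(-105/2) = -20*42*(-105/2) = -840*(-105/2) = 44100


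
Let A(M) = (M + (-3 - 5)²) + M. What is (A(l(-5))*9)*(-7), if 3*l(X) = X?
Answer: -3822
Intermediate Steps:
l(X) = X/3
A(M) = 64 + 2*M (A(M) = (M + (-8)²) + M = (M + 64) + M = (64 + M) + M = 64 + 2*M)
(A(l(-5))*9)*(-7) = ((64 + 2*((⅓)*(-5)))*9)*(-7) = ((64 + 2*(-5/3))*9)*(-7) = ((64 - 10/3)*9)*(-7) = ((182/3)*9)*(-7) = 546*(-7) = -3822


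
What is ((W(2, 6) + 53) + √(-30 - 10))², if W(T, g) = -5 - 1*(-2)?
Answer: 2460 + 200*I*√10 ≈ 2460.0 + 632.46*I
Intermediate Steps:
W(T, g) = -3 (W(T, g) = -5 + 2 = -3)
((W(2, 6) + 53) + √(-30 - 10))² = ((-3 + 53) + √(-30 - 10))² = (50 + √(-40))² = (50 + 2*I*√10)²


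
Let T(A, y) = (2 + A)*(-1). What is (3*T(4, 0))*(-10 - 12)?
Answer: 396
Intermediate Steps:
T(A, y) = -2 - A
(3*T(4, 0))*(-10 - 12) = (3*(-2 - 1*4))*(-10 - 12) = (3*(-2 - 4))*(-22) = (3*(-6))*(-22) = -18*(-22) = 396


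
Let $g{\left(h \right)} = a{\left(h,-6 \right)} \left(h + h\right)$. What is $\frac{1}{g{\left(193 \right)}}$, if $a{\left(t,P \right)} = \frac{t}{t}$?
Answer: $\frac{1}{386} \approx 0.0025907$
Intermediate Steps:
$a{\left(t,P \right)} = 1$
$g{\left(h \right)} = 2 h$ ($g{\left(h \right)} = 1 \left(h + h\right) = 1 \cdot 2 h = 2 h$)
$\frac{1}{g{\left(193 \right)}} = \frac{1}{2 \cdot 193} = \frac{1}{386}$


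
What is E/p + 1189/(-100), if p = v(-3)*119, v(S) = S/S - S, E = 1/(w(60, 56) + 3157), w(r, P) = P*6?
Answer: -247114019/20783350 ≈ -11.890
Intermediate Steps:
w(r, P) = 6*P
E = 1/3493 (E = 1/(6*56 + 3157) = 1/(336 + 3157) = 1/3493 ≈ 0.00028629)
v(S) = 1 - S
p = 476 (p = (1 - 1*(-3))*119 = (1 + 3)*119 = 4*119 = 476)
E/p + 1189/(-100) = (1/3493)/476 + 1189/(-100) = (1/3493)*(1/476) + 1189*(-1/100) = 1/1662668 - 1189/100 = -247114019/20783350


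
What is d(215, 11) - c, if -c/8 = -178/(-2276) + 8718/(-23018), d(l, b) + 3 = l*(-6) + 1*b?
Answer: -8411077086/6548621 ≈ -1284.4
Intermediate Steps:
d(l, b) = -3 + b - 6*l (d(l, b) = -3 + (l*(-6) + 1*b) = -3 + (-6*l + b) = -3 + (b - 6*l) = -3 + b - 6*l)
c = 15744964/6548621 (c = -8*(-178/(-2276) + 8718/(-23018)) = -8*(-178*(-1/2276) + 8718*(-1/23018)) = -8*(89/1138 - 4359/11509) = -8*(-3936241/13097242) = 15744964/6548621 ≈ 2.4043)
d(215, 11) - c = (-3 + 11 - 6*215) - 1*15744964/6548621 = (-3 + 11 - 1290) - 15744964/6548621 = -1282 - 15744964/6548621 = -8411077086/6548621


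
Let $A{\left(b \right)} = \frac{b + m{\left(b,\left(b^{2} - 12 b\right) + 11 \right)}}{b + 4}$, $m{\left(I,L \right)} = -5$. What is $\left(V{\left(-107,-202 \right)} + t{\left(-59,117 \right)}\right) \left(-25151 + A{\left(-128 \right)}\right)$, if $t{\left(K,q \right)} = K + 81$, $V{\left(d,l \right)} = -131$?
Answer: $\frac{339926419}{124} \approx 2.7413 \cdot 10^{6}$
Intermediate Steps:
$A{\left(b \right)} = \frac{-5 + b}{4 + b}$ ($A{\left(b \right)} = \frac{b - 5}{b + 4} = \frac{-5 + b}{4 + b}$)
$t{\left(K,q \right)} = 81 + K$
$\left(V{\left(-107,-202 \right)} + t{\left(-59,117 \right)}\right) \left(-25151 + A{\left(-128 \right)}\right) = \left(-131 + \left(81 - 59\right)\right) \left(-25151 + \frac{-5 - 128}{4 - 128}\right) = \left(-131 + 22\right) \left(-25151 + \frac{1}{-124} \left(-133\right)\right) = - 109 \left(-25151 - - \frac{133}{124}\right) = - 109 \left(-25151 + \frac{133}{124}\right) = \left(-109\right) \left(- \frac{3118591}{124}\right) = \frac{339926419}{124}$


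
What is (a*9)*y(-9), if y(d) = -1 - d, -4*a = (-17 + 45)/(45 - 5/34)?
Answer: -17136/1525 ≈ -11.237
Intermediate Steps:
a = -238/1525 (a = -(-17 + 45)/(4*(45 - 5/34)) = -7/(45 - 5*1/34) = -7/(45 - 5/34) = -7/1525/34 = -7*34/1525 = -1/4*952/1525 = -238/1525 ≈ -0.15607)
(a*9)*y(-9) = (-238/1525*9)*(-1 - 1*(-9)) = -2142*(-1 + 9)/1525 = -2142/1525*8 = -17136/1525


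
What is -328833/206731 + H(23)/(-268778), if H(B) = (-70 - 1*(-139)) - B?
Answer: -1921577950/1207929233 ≈ -1.5908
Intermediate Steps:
H(B) = 69 - B (H(B) = (-70 + 139) - B = 69 - B)
-328833/206731 + H(23)/(-268778) = -328833/206731 + (69 - 1*23)/(-268778) = -328833*1/206731 + (69 - 23)*(-1/268778) = -328833/206731 + 46*(-1/268778) = -328833/206731 - 1/5843 = -1921577950/1207929233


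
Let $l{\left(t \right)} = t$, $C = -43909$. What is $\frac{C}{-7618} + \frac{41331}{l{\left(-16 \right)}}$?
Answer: $- \frac{157078507}{60944} \approx -2577.4$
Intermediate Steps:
$\frac{C}{-7618} + \frac{41331}{l{\left(-16 \right)}} = - \frac{43909}{-7618} + \frac{41331}{-16} = \left(-43909\right) \left(- \frac{1}{7618}\right) + 41331 \left(- \frac{1}{16}\right) = \frac{43909}{7618} - \frac{41331}{16} = - \frac{157078507}{60944}$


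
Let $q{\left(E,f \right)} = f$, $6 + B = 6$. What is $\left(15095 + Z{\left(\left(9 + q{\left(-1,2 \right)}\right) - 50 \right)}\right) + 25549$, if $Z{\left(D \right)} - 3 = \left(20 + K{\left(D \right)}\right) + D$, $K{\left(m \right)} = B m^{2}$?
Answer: $40628$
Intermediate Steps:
$B = 0$ ($B = -6 + 6 = 0$)
$K{\left(m \right)} = 0$ ($K{\left(m \right)} = 0 m^{2} = 0$)
$Z{\left(D \right)} = 23 + D$ ($Z{\left(D \right)} = 3 + \left(\left(20 + 0\right) + D\right) = 3 + \left(20 + D\right) = 23 + D$)
$\left(15095 + Z{\left(\left(9 + q{\left(-1,2 \right)}\right) - 50 \right)}\right) + 25549 = \left(15095 + \left(23 + \left(\left(9 + 2\right) - 50\right)\right)\right) + 25549 = \left(15095 + \left(23 + \left(11 - 50\right)\right)\right) + 25549 = \left(15095 + \left(23 - 39\right)\right) + 25549 = \left(15095 - 16\right) + 25549 = 15079 + 25549 = 40628$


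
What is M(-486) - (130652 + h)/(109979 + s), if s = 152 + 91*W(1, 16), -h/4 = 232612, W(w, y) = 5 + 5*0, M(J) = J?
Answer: -26472500/55293 ≈ -478.77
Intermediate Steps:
W(w, y) = 5 (W(w, y) = 5 + 0 = 5)
h = -930448 (h = -4*232612 = -930448)
s = 607 (s = 152 + 91*5 = 152 + 455 = 607)
M(-486) - (130652 + h)/(109979 + s) = -486 - (130652 - 930448)/(109979 + 607) = -486 - (-799796)/110586 = -486 - 1*(-399898/55293) = -486 + 399898/55293 = -26472500/55293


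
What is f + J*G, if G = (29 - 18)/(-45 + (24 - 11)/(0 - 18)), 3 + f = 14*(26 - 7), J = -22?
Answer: 220805/823 ≈ 268.29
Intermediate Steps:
f = 263 (f = -3 + 14*(26 - 7) = -3 + 14*19 = -3 + 266 = 263)
G = -198/823 (G = 11/(-45 + 13/(-18)) = 11/(-45 + 13*(-1/18)) = 11/(-45 - 13/18) = 11/(-823/18) = 11*(-18/823) = -198/823 ≈ -0.24058)
f + J*G = 263 - 22*(-198/823) = 263 + 4356/823 = 220805/823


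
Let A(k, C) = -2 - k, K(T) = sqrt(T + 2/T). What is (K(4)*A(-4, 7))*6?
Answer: 18*sqrt(2) ≈ 25.456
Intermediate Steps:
(K(4)*A(-4, 7))*6 = (sqrt(4 + 2/4)*(-2 - 1*(-4)))*6 = (sqrt(4 + 2*(1/4))*(-2 + 4))*6 = (sqrt(4 + 1/2)*2)*6 = (sqrt(9/2)*2)*6 = ((3*sqrt(2)/2)*2)*6 = (3*sqrt(2))*6 = 18*sqrt(2)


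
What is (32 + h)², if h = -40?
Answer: 64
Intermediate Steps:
(32 + h)² = (32 - 40)² = (-8)² = 64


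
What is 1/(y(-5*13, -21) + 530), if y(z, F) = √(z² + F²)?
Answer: 265/138117 - √4666/276234 ≈ 0.0016714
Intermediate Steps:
y(z, F) = √(F² + z²)
1/(y(-5*13, -21) + 530) = 1/(√((-21)² + (-5*13)²) + 530) = 1/(√(441 + (-65)²) + 530) = 1/(√(441 + 4225) + 530) = 1/(√4666 + 530) = 1/(530 + √4666)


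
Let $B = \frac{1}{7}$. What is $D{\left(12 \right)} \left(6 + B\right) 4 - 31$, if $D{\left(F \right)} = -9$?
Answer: $- \frac{1765}{7} \approx -252.14$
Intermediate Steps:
$B = \frac{1}{7} \approx 0.14286$
$D{\left(12 \right)} \left(6 + B\right) 4 - 31 = - 9 \left(6 + \frac{1}{7}\right) 4 - 31 = - 9 \cdot \frac{43}{7} \cdot 4 - 31 = \left(-9\right) \frac{172}{7} - 31 = - \frac{1548}{7} - 31 = - \frac{1765}{7}$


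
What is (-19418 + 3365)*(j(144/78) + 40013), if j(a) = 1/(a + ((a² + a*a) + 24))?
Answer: -1181885692079/1840 ≈ -6.4233e+8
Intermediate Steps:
j(a) = 1/(24 + a + 2*a²) (j(a) = 1/(a + ((a² + a²) + 24)) = 1/(a + (2*a² + 24)) = 1/(a + (24 + 2*a²)) = 1/(24 + a + 2*a²))
(-19418 + 3365)*(j(144/78) + 40013) = (-19418 + 3365)*(1/(24 + 144/78 + 2*(144/78)²) + 40013) = -16053*(1/(24 + 144*(1/78) + 2*(144*(1/78))²) + 40013) = -16053*(1/(24 + 24/13 + 2*(24/13)²) + 40013) = -16053*(1/(24 + 24/13 + 2*(576/169)) + 40013) = -16053*(1/(24 + 24/13 + 1152/169) + 40013) = -16053*(1/(5520/169) + 40013) = -16053*(169/5520 + 40013) = -16053*220871929/5520 = -1181885692079/1840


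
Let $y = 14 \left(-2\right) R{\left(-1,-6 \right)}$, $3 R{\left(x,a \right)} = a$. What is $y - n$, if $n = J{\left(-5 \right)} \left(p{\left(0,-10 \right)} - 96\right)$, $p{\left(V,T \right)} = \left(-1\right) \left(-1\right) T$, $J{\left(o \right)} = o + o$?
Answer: $-1004$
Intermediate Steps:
$J{\left(o \right)} = 2 o$
$p{\left(V,T \right)} = T$ ($p{\left(V,T \right)} = 1 T = T$)
$R{\left(x,a \right)} = \frac{a}{3}$
$n = 1060$ ($n = 2 \left(-5\right) \left(-10 - 96\right) = \left(-10\right) \left(-106\right) = 1060$)
$y = 56$ ($y = 14 \left(-2\right) \frac{1}{3} \left(-6\right) = \left(-28\right) \left(-2\right) = 56$)
$y - n = 56 - 1060 = -1004$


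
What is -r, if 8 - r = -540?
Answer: -548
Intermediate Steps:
r = 548 (r = 8 - 1*(-540) = 8 + 540 = 548)
-r = -1*548 = -548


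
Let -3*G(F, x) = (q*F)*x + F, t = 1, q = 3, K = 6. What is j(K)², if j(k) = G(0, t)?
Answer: 0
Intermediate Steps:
G(F, x) = -F/3 - F*x (G(F, x) = -((3*F)*x + F)/3 = -(3*F*x + F)/3 = -(F + 3*F*x)/3 = -F/3 - F*x)
j(k) = 0 (j(k) = -1*0*(⅓ + 1) = -1*0*4/3 = 0)
j(K)² = 0² = 0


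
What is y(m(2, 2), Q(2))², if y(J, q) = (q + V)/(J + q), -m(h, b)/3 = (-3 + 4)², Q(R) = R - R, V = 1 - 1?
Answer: 0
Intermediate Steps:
V = 0
Q(R) = 0
m(h, b) = -3 (m(h, b) = -3*(-3 + 4)² = -3*1² = -3*1 = -3)
y(J, q) = q/(J + q) (y(J, q) = (q + 0)/(J + q) = q/(J + q))
y(m(2, 2), Q(2))² = (0/(-3 + 0))² = (0/(-3))² = (0*(-⅓))² = 0² = 0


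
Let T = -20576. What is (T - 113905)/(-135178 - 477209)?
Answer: 44827/204129 ≈ 0.21960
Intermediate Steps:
(T - 113905)/(-135178 - 477209) = (-20576 - 113905)/(-135178 - 477209) = -134481/(-612387) = -134481*(-1/612387) = 44827/204129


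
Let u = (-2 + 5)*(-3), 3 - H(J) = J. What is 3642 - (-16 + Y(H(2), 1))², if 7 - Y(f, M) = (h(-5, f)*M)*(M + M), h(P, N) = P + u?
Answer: 3281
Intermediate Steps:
H(J) = 3 - J
u = -9 (u = 3*(-3) = -9)
h(P, N) = -9 + P (h(P, N) = P - 9 = -9 + P)
Y(f, M) = 7 + 28*M² (Y(f, M) = 7 - (-9 - 5)*M*(M + M) = 7 - (-14*M)*2*M = 7 - (-28)*M² = 7 + 28*M²)
3642 - (-16 + Y(H(2), 1))² = 3642 - (-16 + (7 + 28*1²))² = 3642 - (-16 + (7 + 28*1))² = 3642 - (-16 + (7 + 28))² = 3642 - (-16 + 35)² = 3642 - 1*19² = 3642 - 1*361 = 3642 - 361 = 3281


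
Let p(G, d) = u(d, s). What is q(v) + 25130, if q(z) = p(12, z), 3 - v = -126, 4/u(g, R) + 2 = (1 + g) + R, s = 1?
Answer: 3241774/129 ≈ 25130.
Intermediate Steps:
u(g, R) = 4/(-1 + R + g) (u(g, R) = 4/(-2 + ((1 + g) + R)) = 4/(-2 + (1 + R + g)) = 4/(-1 + R + g))
p(G, d) = 4/d (p(G, d) = 4/(-1 + 1 + d) = 4/d)
v = 129 (v = 3 - 1*(-126) = 3 + 126 = 129)
q(z) = 4/z
q(v) + 25130 = 4/129 + 25130 = 3241774/129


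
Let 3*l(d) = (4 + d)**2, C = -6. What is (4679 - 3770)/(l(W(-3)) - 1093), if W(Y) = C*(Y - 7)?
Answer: 2727/817 ≈ 3.3378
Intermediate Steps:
W(Y) = 42 - 6*Y (W(Y) = -6*(Y - 7) = -6*(-7 + Y) = 42 - 6*Y)
l(d) = (4 + d)**2/3
(4679 - 3770)/(l(W(-3)) - 1093) = (4679 - 3770)/((4 + (42 - 6*(-3)))**2/3 - 1093) = 909/((4 + (42 + 18))**2/3 - 1093) = 909/((4 + 60)**2/3 - 1093) = 909/((1/3)*64**2 - 1093) = 909/((1/3)*4096 - 1093) = 909/(4096/3 - 1093) = 909/(817/3) = 909*(3/817) = 2727/817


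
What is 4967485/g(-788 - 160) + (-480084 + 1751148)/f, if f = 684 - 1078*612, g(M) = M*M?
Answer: 59208906199/16452574128 ≈ 3.5988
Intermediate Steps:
g(M) = M**2
f = -659052 (f = 684 - 659736 = -659052)
4967485/g(-788 - 160) + (-480084 + 1751148)/f = 4967485/((-788 - 160)**2) + (-480084 + 1751148)/(-659052) = 4967485/((-948)**2) + 1271064*(-1/659052) = 4967485/898704 - 105922/54921 = 59208906199/16452574128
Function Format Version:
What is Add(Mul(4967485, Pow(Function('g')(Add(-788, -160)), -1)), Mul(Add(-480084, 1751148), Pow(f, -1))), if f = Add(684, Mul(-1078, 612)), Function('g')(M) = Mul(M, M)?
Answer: Rational(59208906199, 16452574128) ≈ 3.5988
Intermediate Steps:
Function('g')(M) = Pow(M, 2)
f = -659052 (f = Add(684, -659736) = -659052)
Add(Mul(4967485, Pow(Function('g')(Add(-788, -160)), -1)), Mul(Add(-480084, 1751148), Pow(f, -1))) = Add(Mul(4967485, Pow(Pow(Add(-788, -160), 2), -1)), Mul(Add(-480084, 1751148), Pow(-659052, -1))) = Add(Mul(4967485, Pow(Pow(-948, 2), -1)), Mul(1271064, Rational(-1, 659052))) = Add(Mul(4967485, Pow(898704, -1)), Rational(-105922, 54921)) = Add(Mul(4967485, Rational(1, 898704)), Rational(-105922, 54921)) = Add(Rational(4967485, 898704), Rational(-105922, 54921)) = Rational(59208906199, 16452574128)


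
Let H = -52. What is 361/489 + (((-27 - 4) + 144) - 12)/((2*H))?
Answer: -11845/50856 ≈ -0.23291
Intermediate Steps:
361/489 + (((-27 - 4) + 144) - 12)/((2*H)) = 361/489 + (((-27 - 4) + 144) - 12)/((2*(-52))) = 361*(1/489) + ((-31 + 144) - 12)/(-104) = 361/489 + (113 - 12)*(-1/104) = 361/489 + 101*(-1/104) = 361/489 - 101/104 = -11845/50856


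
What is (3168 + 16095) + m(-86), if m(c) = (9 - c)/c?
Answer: 1656523/86 ≈ 19262.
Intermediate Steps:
m(c) = (9 - c)/c
(3168 + 16095) + m(-86) = (3168 + 16095) + (9 - 1*(-86))/(-86) = 19263 - (9 + 86)/86 = 19263 - 1/86*95 = 19263 - 95/86 = 1656523/86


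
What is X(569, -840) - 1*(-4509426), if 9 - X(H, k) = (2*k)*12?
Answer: 4529595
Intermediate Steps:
X(H, k) = 9 - 24*k (X(H, k) = 9 - 2*k*12 = 9 - 24*k)
X(569, -840) - 1*(-4509426) = (9 - 24*(-840)) - 1*(-4509426) = (9 + 20160) + 4509426 = 20169 + 4509426 = 4529595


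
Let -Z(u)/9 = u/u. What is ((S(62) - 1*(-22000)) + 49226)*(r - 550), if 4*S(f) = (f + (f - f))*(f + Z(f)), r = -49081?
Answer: -7151578945/2 ≈ -3.5758e+9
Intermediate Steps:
Z(u) = -9 (Z(u) = -9*u/u = -9*1 = -9)
S(f) = f*(-9 + f)/4 (S(f) = ((f + (f - f))*(f - 9))/4 = ((f + 0)*(-9 + f))/4 = (f*(-9 + f))/4 = f*(-9 + f)/4)
((S(62) - 1*(-22000)) + 49226)*(r - 550) = (((1/4)*62*(-9 + 62) - 1*(-22000)) + 49226)*(-49081 - 550) = (((1/4)*62*53 + 22000) + 49226)*(-49631) = ((1643/2 + 22000) + 49226)*(-49631) = (45643/2 + 49226)*(-49631) = (144095/2)*(-49631) = -7151578945/2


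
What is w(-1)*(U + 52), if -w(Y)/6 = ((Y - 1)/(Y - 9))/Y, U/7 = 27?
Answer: 1446/5 ≈ 289.20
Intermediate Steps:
U = 189 (U = 7*27 = 189)
w(Y) = -6*(-1 + Y)/(Y*(-9 + Y)) (w(Y) = -6*(Y - 1)/(Y - 9)/Y = -6*(-1 + Y)/(-9 + Y)/Y = -6*(-1 + Y)/(Y*(-9 + Y)))
w(-1)*(U + 52) = (6*(1 - 1*(-1))/(-1*(-9 - 1)))*(189 + 52) = (6*(-1)*(1 + 1)/(-10))*241 = (6*(-1)*(-⅒)*2)*241 = (6/5)*241 = 1446/5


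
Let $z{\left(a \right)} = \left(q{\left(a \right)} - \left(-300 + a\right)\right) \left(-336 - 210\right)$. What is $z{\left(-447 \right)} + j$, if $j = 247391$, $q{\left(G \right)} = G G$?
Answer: $-109256185$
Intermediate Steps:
$q{\left(G \right)} = G^{2}$
$z{\left(a \right)} = -163800 - 546 a^{2} + 546 a$ ($z{\left(a \right)} = \left(a^{2} - \left(-300 + a\right)\right) \left(-336 - 210\right) = \left(300 + a^{2} - a\right) \left(-546\right) = -163800 - 546 a^{2} + 546 a$)
$z{\left(-447 \right)} + j = \left(-163800 - 546 \left(-447\right)^{2} + 546 \left(-447\right)\right) + 247391 = \left(-163800 - 109095714 - 244062\right) + 247391 = -109503576 + 247391 = -109256185$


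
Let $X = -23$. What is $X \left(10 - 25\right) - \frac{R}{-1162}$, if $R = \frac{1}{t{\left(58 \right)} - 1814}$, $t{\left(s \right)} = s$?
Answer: $\frac{703962839}{2040472} \approx 345.0$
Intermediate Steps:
$R = - \frac{1}{1756}$ ($R = \frac{1}{58 - 1814} = \frac{1}{-1756} = - \frac{1}{1756} \approx -0.00056948$)
$X \left(10 - 25\right) - \frac{R}{-1162} = - 23 \left(10 - 25\right) - - \frac{1}{1756 \left(-1162\right)} = \left(-23\right) \left(-15\right) - \left(- \frac{1}{1756}\right) \left(- \frac{1}{1162}\right) = 345 - \frac{1}{2040472} = \frac{703962839}{2040472}$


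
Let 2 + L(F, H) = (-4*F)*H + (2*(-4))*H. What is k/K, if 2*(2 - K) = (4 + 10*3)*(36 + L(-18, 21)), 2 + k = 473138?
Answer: -9857/488 ≈ -20.199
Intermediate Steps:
k = 473136 (k = -2 + 473138 = 473136)
L(F, H) = -2 - 8*H - 4*F*H (L(F, H) = -2 + ((-4*F)*H + (2*(-4))*H) = -2 + (-4*F*H - 8*H) = -2 + (-8*H - 4*F*H) = -2 - 8*H - 4*F*H)
K = -23424 (K = 2 - (4 + 10*3)*(36 + (-2 - 8*21 - 4*(-18)*21))/2 = 2 - (4 + 30)*(36 + (-2 - 168 + 1512))/2 = 2 - 17*(36 + 1342) = 2 - 17*1378 = 2 - ½*46852 = 2 - 23426 = -23424)
k/K = 473136/(-23424) = 473136*(-1/23424) = -9857/488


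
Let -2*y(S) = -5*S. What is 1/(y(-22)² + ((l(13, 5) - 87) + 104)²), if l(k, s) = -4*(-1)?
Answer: 1/3466 ≈ 0.00028852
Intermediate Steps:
l(k, s) = 4
y(S) = 5*S/2 (y(S) = -(-5)*S/2 = 5*S/2)
1/(y(-22)² + ((l(13, 5) - 87) + 104)²) = 1/(((5/2)*(-22))² + ((4 - 87) + 104)²) = 1/((-55)² + (-83 + 104)²) = 1/(3025 + 21²) = 1/(3025 + 441) = 1/3466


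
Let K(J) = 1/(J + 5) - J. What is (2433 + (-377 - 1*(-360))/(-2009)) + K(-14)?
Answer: 44242351/18081 ≈ 2446.9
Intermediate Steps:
K(J) = 1/(5 + J) - J
(2433 + (-377 - 1*(-360))/(-2009)) + K(-14) = (2433 + (-377 - 1*(-360))/(-2009)) + (1 - 1*(-14)**2 - 5*(-14))/(5 - 14) = (2433 + (-377 + 360)*(-1/2009)) + (1 - 1*196 + 70)/(-9) = (2433 - 17*(-1/2009)) - (1 - 196 + 70)/9 = (2433 + 17/2009) - 1/9*(-125) = 4887914/2009 + 125/9 = 44242351/18081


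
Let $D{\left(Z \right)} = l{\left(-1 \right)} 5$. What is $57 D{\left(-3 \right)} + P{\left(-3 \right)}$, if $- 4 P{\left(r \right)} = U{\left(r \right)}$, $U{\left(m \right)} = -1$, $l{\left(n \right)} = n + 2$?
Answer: $\frac{1141}{4} \approx 285.25$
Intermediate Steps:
$l{\left(n \right)} = 2 + n$
$P{\left(r \right)} = \frac{1}{4}$ ($P{\left(r \right)} = \left(- \frac{1}{4}\right) \left(-1\right) = \frac{1}{4}$)
$D{\left(Z \right)} = 5$ ($D{\left(Z \right)} = \left(2 - 1\right) 5 = 1 \cdot 5 = 5$)
$57 D{\left(-3 \right)} + P{\left(-3 \right)} = 57 \cdot 5 + \frac{1}{4} = 285 + \frac{1}{4} = \frac{1141}{4}$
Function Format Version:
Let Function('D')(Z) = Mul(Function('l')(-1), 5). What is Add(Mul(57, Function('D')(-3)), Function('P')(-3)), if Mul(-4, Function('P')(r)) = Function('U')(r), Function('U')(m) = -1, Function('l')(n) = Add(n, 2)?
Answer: Rational(1141, 4) ≈ 285.25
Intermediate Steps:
Function('l')(n) = Add(2, n)
Function('P')(r) = Rational(1, 4) (Function('P')(r) = Mul(Rational(-1, 4), -1) = Rational(1, 4))
Function('D')(Z) = 5 (Function('D')(Z) = Mul(Add(2, -1), 5) = Mul(1, 5) = 5)
Add(Mul(57, Function('D')(-3)), Function('P')(-3)) = Add(Mul(57, 5), Rational(1, 4)) = Add(285, Rational(1, 4)) = Rational(1141, 4)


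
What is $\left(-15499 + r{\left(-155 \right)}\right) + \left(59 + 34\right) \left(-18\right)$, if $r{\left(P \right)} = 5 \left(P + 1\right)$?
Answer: $-17943$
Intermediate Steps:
$r{\left(P \right)} = 5 + 5 P$ ($r{\left(P \right)} = 5 \left(1 + P\right) = 5 + 5 P$)
$\left(-15499 + r{\left(-155 \right)}\right) + \left(59 + 34\right) \left(-18\right) = \left(-15499 + \left(5 + 5 \left(-155\right)\right)\right) + \left(59 + 34\right) \left(-18\right) = \left(-15499 + \left(5 - 775\right)\right) + 93 \left(-18\right) = \left(-15499 - 770\right) - 1674 = -16269 - 1674 = -17943$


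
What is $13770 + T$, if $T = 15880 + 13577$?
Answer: $43227$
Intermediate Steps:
$T = 29457$
$13770 + T = 13770 + 29457 = 43227$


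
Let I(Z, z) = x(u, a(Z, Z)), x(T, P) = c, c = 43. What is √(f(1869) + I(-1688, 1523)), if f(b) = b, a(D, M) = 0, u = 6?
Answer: 2*√478 ≈ 43.726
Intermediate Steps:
x(T, P) = 43
I(Z, z) = 43
√(f(1869) + I(-1688, 1523)) = √(1869 + 43) = √1912 = 2*√478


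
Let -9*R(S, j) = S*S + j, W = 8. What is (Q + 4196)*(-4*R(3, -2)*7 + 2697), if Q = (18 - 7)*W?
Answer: 11647244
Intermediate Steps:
R(S, j) = -j/9 - S²/9 (R(S, j) = -(S*S + j)/9 = -(S² + j)/9 = -(j + S²)/9 = -j/9 - S²/9)
Q = 88 (Q = (18 - 7)*8 = 11*8 = 88)
(Q + 4196)*(-4*R(3, -2)*7 + 2697) = (88 + 4196)*(-4*(-⅑*(-2) - ⅑*3²)*7 + 2697) = 4284*(-4*(2/9 - ⅑*9)*7 + 2697) = 4284*(-4*(2/9 - 1)*7 + 2697) = 4284*(-4*(-7/9)*7 + 2697) = 4284*((28/9)*7 + 2697) = 4284*(196/9 + 2697) = 4284*(24469/9) = 11647244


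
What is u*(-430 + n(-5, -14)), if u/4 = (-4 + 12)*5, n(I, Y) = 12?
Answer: -66880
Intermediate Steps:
u = 160 (u = 4*((-4 + 12)*5) = 4*(8*5) = 4*40 = 160)
u*(-430 + n(-5, -14)) = 160*(-430 + 12) = 160*(-418) = -66880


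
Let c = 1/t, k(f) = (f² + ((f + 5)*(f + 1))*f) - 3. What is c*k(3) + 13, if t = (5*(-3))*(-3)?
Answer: 229/15 ≈ 15.267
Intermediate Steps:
k(f) = -3 + f² + f*(1 + f)*(5 + f) (k(f) = (f² + ((5 + f)*(1 + f))*f) - 3 = (f² + ((1 + f)*(5 + f))*f) - 3 = (f² + f*(1 + f)*(5 + f)) - 3 = -3 + f² + f*(1 + f)*(5 + f))
t = 45 (t = -15*(-3) = 45)
c = 1/45 ≈ 0.022222
c*k(3) + 13 = (-3 + 3³ + 5*3 + 7*3²)/45 + 13 = (-3 + 27 + 15 + 7*9)/45 + 13 = (-3 + 27 + 15 + 63)/45 + 13 = (1/45)*102 + 13 = 34/15 + 13 = 229/15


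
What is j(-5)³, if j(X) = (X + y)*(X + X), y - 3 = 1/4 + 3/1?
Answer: -15625/8 ≈ -1953.1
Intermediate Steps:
y = 25/4 (y = 3 + (1/4 + 3/1) = 3 + (1*(¼) + 3*1) = 3 + (¼ + 3) = 3 + 13/4 = 25/4 ≈ 6.2500)
j(X) = 2*X*(25/4 + X) (j(X) = (X + 25/4)*(X + X) = (25/4 + X)*(2*X) = 2*X*(25/4 + X))
j(-5)³ = ((½)*(-5)*(25 + 4*(-5)))³ = ((½)*(-5)*(25 - 20))³ = ((½)*(-5)*5)³ = (-25/2)³ = -15625/8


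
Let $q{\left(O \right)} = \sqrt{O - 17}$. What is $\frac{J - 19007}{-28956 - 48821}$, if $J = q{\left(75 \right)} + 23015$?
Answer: $- \frac{4008}{77777} - \frac{\sqrt{58}}{77777} \approx -0.05163$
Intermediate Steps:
$q{\left(O \right)} = \sqrt{-17 + O}$
$J = 23015 + \sqrt{58}$ ($J = \sqrt{-17 + 75} + 23015 = \sqrt{58} + 23015 = 23015 + \sqrt{58} \approx 23023.0$)
$\frac{J - 19007}{-28956 - 48821} = \frac{\left(23015 + \sqrt{58}\right) - 19007}{-28956 - 48821} = \frac{4008 + \sqrt{58}}{-77777} = \left(4008 + \sqrt{58}\right) \left(- \frac{1}{77777}\right) = - \frac{4008}{77777} - \frac{\sqrt{58}}{77777}$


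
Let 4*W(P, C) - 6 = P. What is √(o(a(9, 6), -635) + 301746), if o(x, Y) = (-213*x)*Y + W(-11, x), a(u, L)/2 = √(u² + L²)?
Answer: √(1206979 + 3246120*√13)/2 ≈ 1796.6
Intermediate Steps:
a(u, L) = 2*√(L² + u²) (a(u, L) = 2*√(u² + L²) = 2*√(L² + u²))
W(P, C) = 3/2 + P/4
o(x, Y) = -5/4 - 213*Y*x (o(x, Y) = (-213*x)*Y + (3/2 + (¼)*(-11)) = -213*Y*x + (3/2 - 11/4) = -213*Y*x - 5/4 = -5/4 - 213*Y*x)
√(o(a(9, 6), -635) + 301746) = √((-5/4 - 213*(-635)*2*√(6² + 9²)) + 301746) = √((-5/4 - 213*(-635)*2*√(36 + 81)) + 301746) = √((-5/4 - 213*(-635)*2*√117) + 301746) = √((-5/4 - 213*(-635)*2*(3*√13)) + 301746) = √((-5/4 - 213*(-635)*6*√13) + 301746) = √((-5/4 + 811530*√13) + 301746) = √(1206979/4 + 811530*√13)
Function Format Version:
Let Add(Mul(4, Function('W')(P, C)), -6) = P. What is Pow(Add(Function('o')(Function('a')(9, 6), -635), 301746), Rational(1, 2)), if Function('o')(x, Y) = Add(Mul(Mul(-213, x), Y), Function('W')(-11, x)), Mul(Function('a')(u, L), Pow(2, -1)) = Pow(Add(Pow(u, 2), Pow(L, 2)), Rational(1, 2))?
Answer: Mul(Rational(1, 2), Pow(Add(1206979, Mul(3246120, Pow(13, Rational(1, 2)))), Rational(1, 2))) ≈ 1796.6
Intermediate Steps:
Function('a')(u, L) = Mul(2, Pow(Add(Pow(L, 2), Pow(u, 2)), Rational(1, 2))) (Function('a')(u, L) = Mul(2, Pow(Add(Pow(u, 2), Pow(L, 2)), Rational(1, 2))) = Mul(2, Pow(Add(Pow(L, 2), Pow(u, 2)), Rational(1, 2))))
Function('W')(P, C) = Add(Rational(3, 2), Mul(Rational(1, 4), P))
Function('o')(x, Y) = Add(Rational(-5, 4), Mul(-213, Y, x)) (Function('o')(x, Y) = Add(Mul(Mul(-213, x), Y), Add(Rational(3, 2), Mul(Rational(1, 4), -11))) = Add(Mul(-213, Y, x), Add(Rational(3, 2), Rational(-11, 4))) = Add(Mul(-213, Y, x), Rational(-5, 4)) = Add(Rational(-5, 4), Mul(-213, Y, x)))
Pow(Add(Function('o')(Function('a')(9, 6), -635), 301746), Rational(1, 2)) = Pow(Add(Add(Rational(-5, 4), Mul(-213, -635, Mul(2, Pow(Add(Pow(6, 2), Pow(9, 2)), Rational(1, 2))))), 301746), Rational(1, 2)) = Pow(Add(Add(Rational(-5, 4), Mul(-213, -635, Mul(2, Pow(Add(36, 81), Rational(1, 2))))), 301746), Rational(1, 2)) = Pow(Add(Add(Rational(-5, 4), Mul(-213, -635, Mul(2, Pow(117, Rational(1, 2))))), 301746), Rational(1, 2)) = Pow(Add(Add(Rational(-5, 4), Mul(-213, -635, Mul(2, Mul(3, Pow(13, Rational(1, 2)))))), 301746), Rational(1, 2)) = Pow(Add(Add(Rational(-5, 4), Mul(-213, -635, Mul(6, Pow(13, Rational(1, 2))))), 301746), Rational(1, 2)) = Pow(Add(Add(Rational(-5, 4), Mul(811530, Pow(13, Rational(1, 2)))), 301746), Rational(1, 2)) = Pow(Add(Rational(1206979, 4), Mul(811530, Pow(13, Rational(1, 2)))), Rational(1, 2))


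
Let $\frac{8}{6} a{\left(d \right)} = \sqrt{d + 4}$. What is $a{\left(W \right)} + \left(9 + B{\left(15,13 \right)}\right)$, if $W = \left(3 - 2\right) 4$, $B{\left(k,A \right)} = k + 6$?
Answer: $30 + \frac{3 \sqrt{2}}{2} \approx 32.121$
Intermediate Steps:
$B{\left(k,A \right)} = 6 + k$
$W = 4$ ($W = 1 \cdot 4 = 4$)
$a{\left(d \right)} = \frac{3 \sqrt{4 + d}}{4}$ ($a{\left(d \right)} = \frac{3 \sqrt{d + 4}}{4} = \frac{3 \sqrt{4 + d}}{4}$)
$a{\left(W \right)} + \left(9 + B{\left(15,13 \right)}\right) = \frac{3 \sqrt{4 + 4}}{4} + \left(9 + \left(6 + 15\right)\right) = \frac{3 \sqrt{8}}{4} + \left(9 + 21\right) = \frac{3 \cdot 2 \sqrt{2}}{4} + 30 = \frac{3 \sqrt{2}}{2} + 30 = 30 + \frac{3 \sqrt{2}}{2}$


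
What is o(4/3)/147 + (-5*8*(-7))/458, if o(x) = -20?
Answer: 16000/33663 ≈ 0.47530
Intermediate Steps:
o(4/3)/147 + (-5*8*(-7))/458 = -20/147 + (-5*8*(-7))/458 = -20*1/147 - 40*(-7)*(1/458) = -20/147 + 280*(1/458) = -20/147 + 140/229 = 16000/33663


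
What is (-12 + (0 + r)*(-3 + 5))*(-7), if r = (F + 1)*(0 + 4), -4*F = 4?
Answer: 84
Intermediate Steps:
F = -1 (F = -¼*4 = -1)
r = 0 (r = (-1 + 1)*(0 + 4) = 0*4 = 0)
(-12 + (0 + r)*(-3 + 5))*(-7) = (-12 + (0 + 0)*(-3 + 5))*(-7) = (-12 + 0*2)*(-7) = (-12 + 0)*(-7) = -12*(-7) = 84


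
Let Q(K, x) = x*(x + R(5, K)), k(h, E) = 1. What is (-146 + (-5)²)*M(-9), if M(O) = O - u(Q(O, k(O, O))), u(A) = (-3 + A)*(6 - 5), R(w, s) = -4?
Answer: 363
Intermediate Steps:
Q(K, x) = x*(-4 + x) (Q(K, x) = x*(x - 4) = x*(-4 + x))
u(A) = -3 + A (u(A) = (-3 + A)*1 = -3 + A)
M(O) = 6 + O (M(O) = O - (-3 + 1*(-4 + 1)) = O - (-3 + 1*(-3)) = O - (-3 - 3) = O - 1*(-6) = O + 6 = 6 + O)
(-146 + (-5)²)*M(-9) = (-146 + (-5)²)*(6 - 9) = (-146 + 25)*(-3) = -121*(-3) = 363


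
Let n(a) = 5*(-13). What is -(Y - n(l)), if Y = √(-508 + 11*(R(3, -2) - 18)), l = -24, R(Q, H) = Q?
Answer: -65 - I*√673 ≈ -65.0 - 25.942*I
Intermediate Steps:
n(a) = -65
Y = I*√673 (Y = √(-508 + 11*(3 - 18)) = √(-508 + 11*(-15)) = √(-508 - 165) = √(-673) = I*√673 ≈ 25.942*I)
-(Y - n(l)) = -(I*√673 - 1*(-65)) = -(I*√673 + 65) = -(65 + I*√673) = -65 - I*√673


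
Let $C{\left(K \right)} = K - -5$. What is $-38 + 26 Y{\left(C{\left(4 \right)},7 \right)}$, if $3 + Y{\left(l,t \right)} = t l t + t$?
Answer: $11532$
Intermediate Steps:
$C{\left(K \right)} = 5 + K$ ($C{\left(K \right)} = K + 5 = 5 + K$)
$Y{\left(l,t \right)} = -3 + t + l t^{2}$ ($Y{\left(l,t \right)} = -3 + \left(t l t + t\right) = -3 + \left(l t t + t\right) = -3 + \left(l t^{2} + t\right) = -3 + \left(t + l t^{2}\right) = -3 + t + l t^{2}$)
$-38 + 26 Y{\left(C{\left(4 \right)},7 \right)} = -38 + 26 \left(-3 + 7 + \left(5 + 4\right) 7^{2}\right) = -38 + 26 \left(-3 + 7 + 9 \cdot 49\right) = -38 + 26 \left(-3 + 7 + 441\right) = -38 + 26 \cdot 445 = -38 + 11570 = 11532$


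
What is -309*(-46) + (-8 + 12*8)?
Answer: 14302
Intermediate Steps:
-309*(-46) + (-8 + 12*8) = 14214 + (-8 + 96) = 14214 + 88 = 14302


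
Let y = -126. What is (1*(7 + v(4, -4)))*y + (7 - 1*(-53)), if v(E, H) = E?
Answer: -1326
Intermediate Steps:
(1*(7 + v(4, -4)))*y + (7 - 1*(-53)) = (1*(7 + 4))*(-126) + (7 - 1*(-53)) = (1*11)*(-126) + (7 + 53) = 11*(-126) + 60 = -1386 + 60 = -1326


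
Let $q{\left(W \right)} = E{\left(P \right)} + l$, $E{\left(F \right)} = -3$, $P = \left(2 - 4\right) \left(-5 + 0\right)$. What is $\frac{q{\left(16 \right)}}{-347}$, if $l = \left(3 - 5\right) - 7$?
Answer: $\frac{12}{347} \approx 0.034582$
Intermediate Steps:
$P = 10$ ($P = \left(-2\right) \left(-5\right) = 10$)
$l = -9$ ($l = \left(3 - 5\right) - 7 = -2 - 7 = -9$)
$q{\left(W \right)} = -12$ ($q{\left(W \right)} = -3 - 9 = -12$)
$\frac{q{\left(16 \right)}}{-347} = - \frac{12}{-347} = \left(-12\right) \left(- \frac{1}{347}\right) = \frac{12}{347}$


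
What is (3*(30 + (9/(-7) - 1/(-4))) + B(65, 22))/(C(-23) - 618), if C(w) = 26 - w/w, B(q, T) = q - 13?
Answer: -3889/16604 ≈ -0.23422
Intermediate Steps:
B(q, T) = -13 + q
C(w) = 25 (C(w) = 26 - 1*1 = 26 - 1 = 25)
(3*(30 + (9/(-7) - 1/(-4))) + B(65, 22))/(C(-23) - 618) = (3*(30 + (9/(-7) - 1/(-4))) + (-13 + 65))/(25 - 618) = (3*(30 + (9*(-⅐) - 1*(-¼))) + 52)/(-593) = (3*(30 + (-9/7 + ¼)) + 52)*(-1/593) = (3*(30 - 29/28) + 52)*(-1/593) = (3*(811/28) + 52)*(-1/593) = (2433/28 + 52)*(-1/593) = (3889/28)*(-1/593) = -3889/16604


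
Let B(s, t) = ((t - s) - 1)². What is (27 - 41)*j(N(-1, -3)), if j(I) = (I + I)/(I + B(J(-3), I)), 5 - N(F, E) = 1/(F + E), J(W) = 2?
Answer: -784/55 ≈ -14.255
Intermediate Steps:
B(s, t) = (-1 + t - s)²
N(F, E) = 5 - 1/(E + F) (N(F, E) = 5 - 1/(F + E) = 5 - 1/(E + F))
j(I) = 2*I/(I + (3 - I)²) (j(I) = (I + I)/(I + (1 + 2 - I)²) = (2*I)/(I + (3 - I)²) = 2*I/(I + (3 - I)²))
(27 - 41)*j(N(-1, -3)) = (27 - 41)*(2*((-1 + 5*(-3) + 5*(-1))/(-3 - 1))/((-1 + 5*(-3) + 5*(-1))/(-3 - 1) + (3 - (-1 + 5*(-3) + 5*(-1))/(-3 - 1))²)) = -28*(-1 - 15 - 5)/(-4)/((-1 - 15 - 5)/(-4) + (3 - (-1 - 15 - 5)/(-4))²) = -28*(-¼*(-21))/(-¼*(-21) + (3 - (-1)*(-21)/4)²) = -28*21/(4*(21/4 + (3 - 1*21/4)²)) = -28*21/(4*(21/4 + (3 - 21/4)²)) = -28*21/(4*(21/4 + (-9/4)²)) = -28*21/(4*(21/4 + 81/16)) = -28*21/(4*165/16) = -28*21*16/(4*165) = -14*56/55 = -784/55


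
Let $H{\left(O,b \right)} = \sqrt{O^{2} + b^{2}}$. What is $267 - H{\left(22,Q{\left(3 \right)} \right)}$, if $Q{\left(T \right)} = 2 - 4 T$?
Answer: $267 - 2 \sqrt{146} \approx 242.83$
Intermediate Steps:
$267 - H{\left(22,Q{\left(3 \right)} \right)} = 267 - \sqrt{22^{2} + \left(2 - 12\right)^{2}} = 267 - \sqrt{484 + \left(2 - 12\right)^{2}} = 267 - \sqrt{484 + \left(-10\right)^{2}} = 267 - \sqrt{484 + 100} = 267 - \sqrt{584} = 267 - 2 \sqrt{146}$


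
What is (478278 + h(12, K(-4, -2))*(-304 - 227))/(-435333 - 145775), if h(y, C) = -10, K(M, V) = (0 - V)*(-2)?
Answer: -120897/145277 ≈ -0.83218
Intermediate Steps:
K(M, V) = 2*V (K(M, V) = -V*(-2) = 2*V)
(478278 + h(12, K(-4, -2))*(-304 - 227))/(-435333 - 145775) = (478278 - 10*(-304 - 227))/(-435333 - 145775) = (478278 - 10*(-531))/(-581108) = (478278 + 5310)*(-1/581108) = 483588*(-1/581108) = -120897/145277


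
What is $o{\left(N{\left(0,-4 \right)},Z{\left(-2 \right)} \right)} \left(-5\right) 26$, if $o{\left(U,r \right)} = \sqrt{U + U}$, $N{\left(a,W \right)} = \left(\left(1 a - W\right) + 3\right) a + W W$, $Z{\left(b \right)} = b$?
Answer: $- 520 \sqrt{2} \approx -735.39$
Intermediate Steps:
$N{\left(a,W \right)} = W^{2} + a \left(3 + a - W\right)$ ($N{\left(a,W \right)} = \left(\left(a - W\right) + 3\right) a + W^{2} = \left(3 + a - W\right) a + W^{2} = a \left(3 + a - W\right) + W^{2} = W^{2} + a \left(3 + a - W\right)$)
$o{\left(U,r \right)} = \sqrt{2} \sqrt{U}$ ($o{\left(U,r \right)} = \sqrt{2 U} = \sqrt{2} \sqrt{U}$)
$o{\left(N{\left(0,-4 \right)},Z{\left(-2 \right)} \right)} \left(-5\right) 26 = \sqrt{2} \sqrt{\left(-4\right)^{2} + 0^{2} + 3 \cdot 0 - \left(-4\right) 0} \left(-5\right) 26 = \sqrt{2} \sqrt{16 + 0 + 0 + 0} \left(-5\right) 26 = \sqrt{2} \sqrt{16} \left(-5\right) 26 = \sqrt{2} \cdot 4 \left(-5\right) 26 = 4 \sqrt{2} \left(-5\right) 26 = - 20 \sqrt{2} \cdot 26 = - 520 \sqrt{2}$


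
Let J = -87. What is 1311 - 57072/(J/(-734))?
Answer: -480193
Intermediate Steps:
1311 - 57072/(J/(-734)) = 1311 - 57072/((-87/(-734))) = 1311 - 57072/((-87*(-1/734))) = 1311 - 57072/87/734 = 1311 - 57072*734/87 = 1311 - 48*30094/3 = 1311 - 481504 = -480193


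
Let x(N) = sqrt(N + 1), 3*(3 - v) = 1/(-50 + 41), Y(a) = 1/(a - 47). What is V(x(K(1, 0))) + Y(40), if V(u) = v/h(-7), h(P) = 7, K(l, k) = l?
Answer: 55/189 ≈ 0.29101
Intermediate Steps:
Y(a) = 1/(-47 + a)
v = 82/27 (v = 3 - 1/(3*(-50 + 41)) = 3 - 1/3/(-9) = 3 - 1/3*(-1/9) = 3 + 1/27 = 82/27 ≈ 3.0370)
x(N) = sqrt(1 + N)
V(u) = 82/189 (V(u) = (82/27)/7 = (82/27)*(1/7) = 82/189)
V(x(K(1, 0))) + Y(40) = 82/189 + 1/(-47 + 40) = 82/189 + 1/(-7) = 82/189 - 1/7 = 55/189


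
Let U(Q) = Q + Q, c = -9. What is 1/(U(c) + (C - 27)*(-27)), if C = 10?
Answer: 1/441 ≈ 0.0022676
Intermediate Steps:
U(Q) = 2*Q
1/(U(c) + (C - 27)*(-27)) = 1/(2*(-9) + (10 - 27)*(-27)) = 1/(-18 - 17*(-27)) = 1/(-18 + 459) = 1/441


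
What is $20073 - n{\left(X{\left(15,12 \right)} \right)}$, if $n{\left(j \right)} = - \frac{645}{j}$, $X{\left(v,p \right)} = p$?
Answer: $\frac{80507}{4} \approx 20127.0$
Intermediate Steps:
$20073 - n{\left(X{\left(15,12 \right)} \right)} = 20073 - - \frac{645}{12} = 20073 - \left(-645\right) \frac{1}{12} = 20073 - - \frac{215}{4} = 20073 + \frac{215}{4} = \frac{80507}{4}$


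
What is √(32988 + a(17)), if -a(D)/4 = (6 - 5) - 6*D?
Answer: 4*√2087 ≈ 182.73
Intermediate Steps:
a(D) = -4 + 24*D (a(D) = -4*((6 - 5) - 6*D) = -4*(1 - 6*D) = -4 + 24*D)
√(32988 + a(17)) = √(32988 + (-4 + 24*17)) = √(32988 + (-4 + 408)) = √(32988 + 404) = √33392 = 4*√2087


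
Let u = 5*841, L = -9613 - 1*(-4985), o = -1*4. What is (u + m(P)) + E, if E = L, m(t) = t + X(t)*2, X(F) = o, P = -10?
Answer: -441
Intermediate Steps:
o = -4
X(F) = -4
L = -4628 (L = -9613 + 4985 = -4628)
m(t) = -8 + t (m(t) = t - 4*2 = t - 8 = -8 + t)
u = 4205
E = -4628
(u + m(P)) + E = (4205 + (-8 - 10)) - 4628 = (4205 - 18) - 4628 = 4187 - 4628 = -441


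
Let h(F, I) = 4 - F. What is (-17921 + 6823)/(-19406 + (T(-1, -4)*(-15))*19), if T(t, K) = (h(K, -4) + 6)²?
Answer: 5549/37633 ≈ 0.14745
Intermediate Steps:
T(t, K) = (10 - K)² (T(t, K) = ((4 - K) + 6)² = (10 - K)²)
(-17921 + 6823)/(-19406 + (T(-1, -4)*(-15))*19) = (-17921 + 6823)/(-19406 + ((-10 - 4)²*(-15))*19) = -11098/(-19406 + ((-14)²*(-15))*19) = -11098/(-19406 + (196*(-15))*19) = -11098/(-19406 - 2940*19) = -11098/(-19406 - 55860) = -11098/(-75266) = -11098*(-1/75266) = 5549/37633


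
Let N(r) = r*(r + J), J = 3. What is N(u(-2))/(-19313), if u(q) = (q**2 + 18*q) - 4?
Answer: -1188/19313 ≈ -0.061513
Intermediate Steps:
u(q) = -4 + q**2 + 18*q
N(r) = r*(3 + r) (N(r) = r*(r + 3) = r*(3 + r))
N(u(-2))/(-19313) = ((-4 + (-2)**2 + 18*(-2))*(3 + (-4 + (-2)**2 + 18*(-2))))/(-19313) = ((-4 + 4 - 36)*(3 + (-4 + 4 - 36)))*(-1/19313) = -36*(3 - 36)*(-1/19313) = -36*(-33)*(-1/19313) = 1188*(-1/19313) = -1188/19313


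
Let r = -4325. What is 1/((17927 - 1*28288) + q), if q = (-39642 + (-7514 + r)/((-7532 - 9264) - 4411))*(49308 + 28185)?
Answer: -7069/21715576418614 ≈ -3.2553e-10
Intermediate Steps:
q = -21715503176705/7069 (q = (-39642 + (-7514 - 4325)/((-7532 - 9264) - 4411))*(49308 + 28185) = (-39642 - 11839/(-16796 - 4411))*77493 = (-39642 - 11839/(-21207))*77493 = (-39642 - 11839*(-1/21207))*77493 = (-39642 + 11839/21207)*77493 = -840676055/21207*77493 = -21715503176705/7069 ≈ -3.0719e+9)
1/((17927 - 1*28288) + q) = 1/((17927 - 1*28288) - 21715503176705/7069) = 1/((17927 - 28288) - 21715503176705/7069) = 1/(-10361 - 21715503176705/7069) = 1/(-21715576418614/7069) = -7069/21715576418614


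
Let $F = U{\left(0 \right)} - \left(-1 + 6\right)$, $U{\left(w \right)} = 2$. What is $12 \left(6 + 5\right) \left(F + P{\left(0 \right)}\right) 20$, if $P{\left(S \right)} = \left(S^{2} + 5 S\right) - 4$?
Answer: $-18480$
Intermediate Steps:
$F = -3$ ($F = 2 - \left(-1 + 6\right) = 2 - 5 = -3$)
$P{\left(S \right)} = -4 + S^{2} + 5 S$
$12 \left(6 + 5\right) \left(F + P{\left(0 \right)}\right) 20 = 12 \left(6 + 5\right) \left(-3 + \left(-4 + 0^{2} + 5 \cdot 0\right)\right) 20 = 12 \cdot 11 \left(-3 + \left(-4 + 0 + 0\right)\right) 20 = 12 \cdot 11 \left(-3 - 4\right) 20 = 12 \cdot 11 \left(-7\right) 20 = 12 \left(-77\right) 20 = \left(-924\right) 20 = -18480$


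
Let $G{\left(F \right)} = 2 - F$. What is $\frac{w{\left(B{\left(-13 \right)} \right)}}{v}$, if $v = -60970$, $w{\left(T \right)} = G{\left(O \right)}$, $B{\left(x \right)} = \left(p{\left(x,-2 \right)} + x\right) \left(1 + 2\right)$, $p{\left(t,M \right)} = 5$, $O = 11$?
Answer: $\frac{9}{60970} \approx 0.00014761$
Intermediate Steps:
$B{\left(x \right)} = 15 + 3 x$ ($B{\left(x \right)} = \left(5 + x\right) \left(1 + 2\right) = \left(5 + x\right) 3 = 15 + 3 x$)
$w{\left(T \right)} = -9$ ($w{\left(T \right)} = 2 - 11 = -9$)
$\frac{w{\left(B{\left(-13 \right)} \right)}}{v} = - \frac{9}{-60970} = \left(-9\right) \left(- \frac{1}{60970}\right) = \frac{9}{60970}$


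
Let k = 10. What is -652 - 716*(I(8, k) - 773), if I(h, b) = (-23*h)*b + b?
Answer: 1863096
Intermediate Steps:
I(h, b) = b - 23*b*h (I(h, b) = -23*b*h + b = b - 23*b*h)
-652 - 716*(I(8, k) - 773) = -652 - 716*(10*(1 - 23*8) - 773) = -652 - 716*(10*(1 - 184) - 773) = -652 - 716*(10*(-183) - 773) = -652 - 716*(-1830 - 773) = -652 - 716*(-2603) = -652 + 1863748 = 1863096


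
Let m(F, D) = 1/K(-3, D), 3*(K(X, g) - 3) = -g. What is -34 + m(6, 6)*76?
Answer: 42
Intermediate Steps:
K(X, g) = 3 - g/3 (K(X, g) = 3 + (-g)/3 = 3 - g/3)
m(F, D) = 1/(3 - D/3)
-34 + m(6, 6)*76 = -34 - 3/(-9 + 6)*76 = -34 - 3/(-3)*76 = -34 - 3*(-1/3)*76 = -34 + 1*76 = -34 + 76 = 42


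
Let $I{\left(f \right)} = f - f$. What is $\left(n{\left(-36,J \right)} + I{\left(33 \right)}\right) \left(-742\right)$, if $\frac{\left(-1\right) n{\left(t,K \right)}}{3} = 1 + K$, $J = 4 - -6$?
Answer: $24486$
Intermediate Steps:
$I{\left(f \right)} = 0$
$J = 10$ ($J = 4 + 6 = 10$)
$n{\left(t,K \right)} = -3 - 3 K$ ($n{\left(t,K \right)} = - 3 \left(1 + K\right) = -3 - 3 K$)
$\left(n{\left(-36,J \right)} + I{\left(33 \right)}\right) \left(-742\right) = \left(\left(-3 - 30\right) + 0\right) \left(-742\right) = \left(-33 + 0\right) \left(-742\right) = \left(-33\right) \left(-742\right) = 24486$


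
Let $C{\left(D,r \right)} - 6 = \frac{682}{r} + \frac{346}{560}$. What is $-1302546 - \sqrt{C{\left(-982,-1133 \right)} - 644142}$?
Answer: $-1302546 - \frac{i \sqrt{133939317641010}}{14420} \approx -1.3025 \cdot 10^{6} - 802.58 i$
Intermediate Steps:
$C{\left(D,r \right)} = \frac{1853}{280} + \frac{682}{r}$ ($C{\left(D,r \right)} = 6 + \left(\frac{682}{r} + \frac{346}{560}\right) = 6 + \left(\frac{682}{r} + 346 \cdot \frac{1}{560}\right) = 6 + \left(\frac{682}{r} + \frac{173}{280}\right) = 6 + \left(\frac{173}{280} + \frac{682}{r}\right) = \frac{1853}{280} + \frac{682}{r}$)
$-1302546 - \sqrt{C{\left(-982,-1133 \right)} - 644142} = -1302546 - \sqrt{\left(\frac{1853}{280} + \frac{682}{-1133}\right) - 644142} = -1302546 - \sqrt{\left(\frac{1853}{280} + 682 \left(- \frac{1}{1133}\right)\right) - 644142} = -1302546 - \sqrt{\left(\frac{1853}{280} - \frac{62}{103}\right) - 644142} = -1302546 - \sqrt{\frac{173499}{28840} - 644142} = -1302546 - \sqrt{- \frac{18576881781}{28840}} = -1302546 - \frac{i \sqrt{133939317641010}}{14420}$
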